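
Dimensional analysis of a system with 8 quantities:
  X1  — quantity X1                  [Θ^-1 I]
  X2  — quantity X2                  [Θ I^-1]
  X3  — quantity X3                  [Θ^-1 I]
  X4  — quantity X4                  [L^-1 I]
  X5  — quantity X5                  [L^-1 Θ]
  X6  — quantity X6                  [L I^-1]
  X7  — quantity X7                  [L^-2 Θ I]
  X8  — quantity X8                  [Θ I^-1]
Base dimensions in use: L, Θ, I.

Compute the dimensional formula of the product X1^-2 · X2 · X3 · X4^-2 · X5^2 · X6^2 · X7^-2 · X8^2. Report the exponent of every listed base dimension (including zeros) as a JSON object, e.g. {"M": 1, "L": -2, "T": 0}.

{"L": 6, "Θ": 4, "I": -10}

Write exponents as rows L,Θ,I / cols X1,X2,X3,X4,X5,X6,X7,X8:
  L: [ 0  0  0 -1 -1  1 -2  0]
  Θ: [-1  1 -1  0  1  0  1  1]
  I: [ 1 -1  1  1  0 -1  1 -1]
  [L]: (-2)·0+(1)·0+(1)·0+(-2)·-1+(2)·-1+(2)·1+(-2)·-2+(2)·0 = 6
  [Θ]: (-2)·-1+(1)·1+(1)·-1+(-2)·0+(2)·1+(2)·0+(-2)·1+(2)·1 = 4
  [I]: (-2)·1+(1)·-1+(1)·1+(-2)·1+(2)·0+(2)·-1+(-2)·1+(2)·-1 = -10
⇒ L^6 Θ^4 I^-10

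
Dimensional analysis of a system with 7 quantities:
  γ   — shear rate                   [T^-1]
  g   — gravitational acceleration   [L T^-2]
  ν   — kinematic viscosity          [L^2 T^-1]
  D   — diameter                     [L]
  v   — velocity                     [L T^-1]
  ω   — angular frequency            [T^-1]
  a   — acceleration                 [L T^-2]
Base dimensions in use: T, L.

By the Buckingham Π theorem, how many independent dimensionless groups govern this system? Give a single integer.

Exponent matrix [T,L] × [γ,g,ν,D,v,ω,a]:
  T: [-1 -2 -1  0 -1 -1 -2]
  L: [ 0  1  2  1  1  0  1]
Row reduction gives pivot columns γ,g; rank = 2
n=7, r=2 ⇒ 5 dimensionless groups

5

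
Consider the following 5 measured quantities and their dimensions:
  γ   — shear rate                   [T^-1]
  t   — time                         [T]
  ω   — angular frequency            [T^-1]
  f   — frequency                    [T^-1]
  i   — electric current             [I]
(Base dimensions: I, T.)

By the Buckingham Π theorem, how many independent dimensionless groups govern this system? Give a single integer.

3

Exponent matrix [I,T] × [γ,t,ω,f,i]:
  I: [ 0  0  0  0  1]
  T: [-1  1 -1 -1  0]
Row reduction gives pivot columns γ,i; rank = 2
Π count = n − r = 5 − 2 = 3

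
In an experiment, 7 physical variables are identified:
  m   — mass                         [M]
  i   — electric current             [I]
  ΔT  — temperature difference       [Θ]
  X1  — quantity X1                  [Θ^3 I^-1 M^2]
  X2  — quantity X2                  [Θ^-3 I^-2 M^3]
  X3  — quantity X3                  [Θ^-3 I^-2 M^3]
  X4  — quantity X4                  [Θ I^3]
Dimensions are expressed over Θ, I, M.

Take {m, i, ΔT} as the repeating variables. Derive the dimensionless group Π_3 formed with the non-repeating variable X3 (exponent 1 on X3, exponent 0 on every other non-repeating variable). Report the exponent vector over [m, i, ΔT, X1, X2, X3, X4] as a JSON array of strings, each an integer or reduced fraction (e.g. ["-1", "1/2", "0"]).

Write exponents as rows Θ,I,M / cols m,i,ΔT,X1,X2,X3,X4:
  Θ: [ 0  0  1  3 -3 -3  1]
  I: [ 0  1  0 -1 -2 -2  3]
  M: [ 1  0  0  2  3  3  0]
Echelon form has 3 nonzero rows (pivots: m,i,ΔT)
Pivot set = {m,i,ΔT}, free = {X1,X2,X3,X4}
RREF:
  r0: [   1    0    0    2    3    3    0]
  r1: [   0    1    0   -1   -2   -2    3]
  r2: [   0    0    1    3   -3   -3    1]
Fix exponent of X3 at 1, X1 at 0, X2 at 0, X4 at 0; solve each RREF row for its pivot's exponent:
  r0: exp(m) + (3)·1 = 0 ⇒ exp(m) = -3
  r1: exp(i) + (-2)·1 = 0 ⇒ exp(i) = 2
  r2: exp(ΔT) + (-3)·1 = 0 ⇒ exp(ΔT) = 3
Π_3 = m^-3 · i^2 · ΔT^3 · X3

["-3", "2", "3", "0", "0", "1", "0"]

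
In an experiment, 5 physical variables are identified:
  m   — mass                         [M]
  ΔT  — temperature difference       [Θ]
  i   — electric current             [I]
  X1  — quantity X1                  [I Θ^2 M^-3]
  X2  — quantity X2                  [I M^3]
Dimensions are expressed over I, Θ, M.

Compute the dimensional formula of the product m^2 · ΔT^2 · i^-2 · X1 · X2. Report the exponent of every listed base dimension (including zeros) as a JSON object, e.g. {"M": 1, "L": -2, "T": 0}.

Write exponents as rows I,Θ,M / cols m,ΔT,i,X1,X2:
  I: [ 0  0  1  1  1]
  Θ: [ 0  1  0  2  0]
  M: [ 1  0  0 -3  3]
  [I]: (2)·0+(2)·0+(-2)·1+(1)·1+(1)·1 = 0
  [Θ]: (2)·0+(2)·1+(-2)·0+(1)·2+(1)·0 = 4
  [M]: (2)·1+(2)·0+(-2)·0+(1)·-3+(1)·3 = 2
⇒ Θ^4 M^2

{"I": 0, "Θ": 4, "M": 2}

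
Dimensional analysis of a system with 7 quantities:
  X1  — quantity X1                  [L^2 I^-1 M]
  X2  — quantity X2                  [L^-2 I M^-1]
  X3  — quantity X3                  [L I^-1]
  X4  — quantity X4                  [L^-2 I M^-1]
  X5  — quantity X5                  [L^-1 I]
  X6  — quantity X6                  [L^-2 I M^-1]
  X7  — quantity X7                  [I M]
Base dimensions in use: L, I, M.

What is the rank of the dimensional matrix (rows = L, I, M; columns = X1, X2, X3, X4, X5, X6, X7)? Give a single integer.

2

Write exponents as rows L,I,M / cols X1,X2,X3,X4,X5,X6,X7:
  L: [ 2 -2  1 -2 -1 -2  0]
  I: [-1  1 -1  1  1  1  1]
  M: [ 1 -1  0 -1  0 -1  1]
Row reduction gives pivot columns X1,X3; rank = 2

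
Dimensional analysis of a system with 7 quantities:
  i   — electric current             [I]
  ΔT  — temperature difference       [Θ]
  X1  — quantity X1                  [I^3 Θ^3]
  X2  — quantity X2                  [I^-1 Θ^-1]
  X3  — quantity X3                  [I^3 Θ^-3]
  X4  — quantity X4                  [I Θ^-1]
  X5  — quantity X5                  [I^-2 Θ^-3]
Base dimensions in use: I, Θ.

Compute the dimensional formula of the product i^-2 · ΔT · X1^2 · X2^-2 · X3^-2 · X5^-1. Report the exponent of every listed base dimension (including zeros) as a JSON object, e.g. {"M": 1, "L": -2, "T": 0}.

Write exponents as rows I,Θ / cols i,ΔT,X1,X2,X3,X4,X5:
  I: [ 1  0  3 -1  3  1 -2]
  Θ: [ 0  1  3 -1 -3 -1 -3]
  [I]: (-2)·1+(1)·0+(2)·3+(-2)·-1+(-2)·3+(-1)·-2 = 2
  [Θ]: (-2)·0+(1)·1+(2)·3+(-2)·-1+(-2)·-3+(-1)·-3 = 18
⇒ I^2 Θ^18

{"I": 2, "Θ": 18}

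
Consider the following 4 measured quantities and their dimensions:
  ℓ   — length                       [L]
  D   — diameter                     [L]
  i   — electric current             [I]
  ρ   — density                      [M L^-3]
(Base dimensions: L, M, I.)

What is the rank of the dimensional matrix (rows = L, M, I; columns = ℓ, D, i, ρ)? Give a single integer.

Dimensional matrix (L×M×I by ℓ×D×i×ρ):
  L: [ 1  1  0 -3]
  M: [ 0  0  0  1]
  I: [ 0  0  1  0]
Echelon form has 3 nonzero rows (pivots: ℓ,i,ρ)

3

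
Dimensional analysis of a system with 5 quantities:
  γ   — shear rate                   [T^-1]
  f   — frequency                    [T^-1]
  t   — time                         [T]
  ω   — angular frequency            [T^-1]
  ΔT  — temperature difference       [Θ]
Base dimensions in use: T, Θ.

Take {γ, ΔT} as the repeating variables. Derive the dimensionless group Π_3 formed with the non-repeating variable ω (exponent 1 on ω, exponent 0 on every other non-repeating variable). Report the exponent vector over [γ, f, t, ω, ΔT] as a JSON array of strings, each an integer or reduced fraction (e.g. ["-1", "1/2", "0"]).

Dimensional matrix (T×Θ by γ×f×t×ω×ΔT):
  T: [-1 -1  1 -1  0]
  Θ: [ 0  0  0  0  1]
Row reduction gives pivot columns γ,ΔT; rank = 2
Repeat: γ,ΔT; free: f,t,ω
RREF:
  r0: [   1    1   -1    1    0]
  r1: [   0    0    0    0    1]
Fix exponent of ω at 1, f at 0, t at 0; solve each RREF row for its pivot's exponent:
  r0: exp(γ) + (1)·1 = 0 ⇒ exp(γ) = -1
  r1: exp(ΔT) + (0)·1 = 0 ⇒ exp(ΔT) = 0
Π_3 = γ^-1 · ω

["-1", "0", "0", "1", "0"]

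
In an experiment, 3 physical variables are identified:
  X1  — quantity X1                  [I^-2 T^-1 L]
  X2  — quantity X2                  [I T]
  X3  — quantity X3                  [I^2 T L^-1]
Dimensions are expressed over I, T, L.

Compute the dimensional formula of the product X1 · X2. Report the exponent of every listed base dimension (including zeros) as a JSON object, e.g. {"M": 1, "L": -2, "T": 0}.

Dimensional matrix (I×T×L by X1×X2×X3):
  I: [-2  1  2]
  T: [-1  1  1]
  L: [ 1  0 -1]
  [I]: (1)·-2+(1)·1 = -1
  [T]: (1)·-1+(1)·1 = 0
  [L]: (1)·1+(1)·0 = 1
⇒ I^-1 L

{"I": -1, "T": 0, "L": 1}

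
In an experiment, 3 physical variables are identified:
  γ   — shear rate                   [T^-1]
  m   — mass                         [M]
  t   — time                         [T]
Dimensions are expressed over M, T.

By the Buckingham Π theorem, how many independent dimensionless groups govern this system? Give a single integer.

1

Write exponents as rows M,T / cols γ,m,t:
  M: [ 0  1  0]
  T: [-1  0  1]
Echelon form has 2 nonzero rows (pivots: γ,m)
Π count = n − r = 3 − 2 = 1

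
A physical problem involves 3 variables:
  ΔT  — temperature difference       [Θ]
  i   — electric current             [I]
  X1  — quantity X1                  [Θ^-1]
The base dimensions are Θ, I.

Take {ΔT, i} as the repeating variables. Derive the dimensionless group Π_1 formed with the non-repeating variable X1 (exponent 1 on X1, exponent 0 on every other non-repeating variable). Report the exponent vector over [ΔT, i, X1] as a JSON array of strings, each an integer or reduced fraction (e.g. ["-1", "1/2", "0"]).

["1", "0", "1"]

Exponent matrix [Θ,I] × [ΔT,i,X1]:
  Θ: [ 1  0 -1]
  I: [ 0  1  0]
Echelon form has 2 nonzero rows (pivots: ΔT,i)
Pivot set = {ΔT,i}, free = {X1}
RREF:
  r0: [   1    0   -1]
  r1: [   0    1    0]
Fix exponent of X1 at 1; solve each RREF row for its pivot's exponent:
  r0: exp(ΔT) + (-1)·1 = 0 ⇒ exp(ΔT) = 1
  r1: exp(i) + (0)·1 = 0 ⇒ exp(i) = 0
Π_1 = ΔT · X1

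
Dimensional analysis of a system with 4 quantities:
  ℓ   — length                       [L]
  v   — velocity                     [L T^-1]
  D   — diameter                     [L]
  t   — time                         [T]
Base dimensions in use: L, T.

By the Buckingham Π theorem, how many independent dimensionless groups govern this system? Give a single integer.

2

Exponent matrix [L,T] × [ℓ,v,D,t]:
  L: [ 1  1  1  0]
  T: [ 0 -1  0  1]
Row reduction gives pivot columns ℓ,v; rank = 2
4 vars − rank 2 = 2 Π groups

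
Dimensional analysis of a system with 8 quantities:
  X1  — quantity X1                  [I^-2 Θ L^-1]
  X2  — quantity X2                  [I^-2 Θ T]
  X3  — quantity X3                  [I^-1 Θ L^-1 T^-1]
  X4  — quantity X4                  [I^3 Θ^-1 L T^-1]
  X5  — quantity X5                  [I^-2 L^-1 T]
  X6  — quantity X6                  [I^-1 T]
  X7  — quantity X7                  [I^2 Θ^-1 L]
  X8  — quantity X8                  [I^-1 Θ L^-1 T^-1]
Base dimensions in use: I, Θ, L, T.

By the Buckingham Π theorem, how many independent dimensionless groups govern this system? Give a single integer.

Dimensional matrix (I×Θ×L×T by X1×X2×X3×X4×X5×X6×X7×X8):
  I: [-2 -2 -1  3 -2 -1  2 -1]
  Θ: [ 1  1  1 -1  0  0 -1  1]
  L: [-1  0 -1  1 -1  0  1 -1]
  T: [ 0  1 -1 -1  1  1  0 -1]
Echelon form has 3 nonzero rows (pivots: X1,X2,X3)
n=8, r=3 ⇒ 5 dimensionless groups

5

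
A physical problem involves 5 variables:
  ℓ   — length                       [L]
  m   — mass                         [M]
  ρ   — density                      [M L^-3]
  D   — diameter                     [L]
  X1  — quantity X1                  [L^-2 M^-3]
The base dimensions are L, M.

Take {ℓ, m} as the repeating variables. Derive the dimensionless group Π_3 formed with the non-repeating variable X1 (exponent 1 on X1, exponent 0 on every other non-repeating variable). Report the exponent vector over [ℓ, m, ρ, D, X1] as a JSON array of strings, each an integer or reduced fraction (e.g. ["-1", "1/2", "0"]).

["2", "3", "0", "0", "1"]

Dimensional matrix (L×M by ℓ×m×ρ×D×X1):
  L: [ 1  0 -3  1 -2]
  M: [ 0  1  1  0 -3]
Row reduction gives pivot columns ℓ,m; rank = 2
Repeat: ℓ,m; free: ρ,D,X1
RREF:
  r0: [   1    0   -3    1   -2]
  r1: [   0    1    1    0   -3]
Fix exponent of X1 at 1, ρ at 0, D at 0; solve each RREF row for its pivot's exponent:
  r0: exp(ℓ) + (-2)·1 = 0 ⇒ exp(ℓ) = 2
  r1: exp(m) + (-3)·1 = 0 ⇒ exp(m) = 3
Π_3 = ℓ^2 · m^3 · X1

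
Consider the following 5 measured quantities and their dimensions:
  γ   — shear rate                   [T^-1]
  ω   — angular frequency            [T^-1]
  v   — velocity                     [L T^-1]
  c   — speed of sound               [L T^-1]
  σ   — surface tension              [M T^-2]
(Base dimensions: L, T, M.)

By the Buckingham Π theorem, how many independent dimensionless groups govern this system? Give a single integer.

Dimensional matrix (L×T×M by γ×ω×v×c×σ):
  L: [ 0  0  1  1  0]
  T: [-1 -1 -1 -1 -2]
  M: [ 0  0  0  0  1]
Echelon form has 3 nonzero rows (pivots: γ,v,σ)
n=5, r=3 ⇒ 2 dimensionless groups

2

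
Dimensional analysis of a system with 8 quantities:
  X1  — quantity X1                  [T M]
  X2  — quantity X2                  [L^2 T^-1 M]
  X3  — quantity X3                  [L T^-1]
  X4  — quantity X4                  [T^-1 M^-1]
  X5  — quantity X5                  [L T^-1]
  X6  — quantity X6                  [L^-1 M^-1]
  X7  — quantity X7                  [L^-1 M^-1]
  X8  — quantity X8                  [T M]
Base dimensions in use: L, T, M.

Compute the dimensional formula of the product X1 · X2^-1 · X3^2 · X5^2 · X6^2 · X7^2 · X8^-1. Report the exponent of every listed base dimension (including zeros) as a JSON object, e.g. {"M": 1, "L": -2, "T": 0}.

{"L": -2, "T": -3, "M": -5}

Dimensional matrix (L×T×M by X1×X2×X3×X4×X5×X6×X7×X8):
  L: [ 0  2  1  0  1 -1 -1  0]
  T: [ 1 -1 -1 -1 -1  0  0  1]
  M: [ 1  1  0 -1  0 -1 -1  1]
  [L]: (1)·0+(-1)·2+(2)·1+(2)·1+(2)·-1+(2)·-1+(-1)·0 = -2
  [T]: (1)·1+(-1)·-1+(2)·-1+(2)·-1+(2)·0+(2)·0+(-1)·1 = -3
  [M]: (1)·1+(-1)·1+(2)·0+(2)·0+(2)·-1+(2)·-1+(-1)·1 = -5
⇒ L^-2 T^-3 M^-5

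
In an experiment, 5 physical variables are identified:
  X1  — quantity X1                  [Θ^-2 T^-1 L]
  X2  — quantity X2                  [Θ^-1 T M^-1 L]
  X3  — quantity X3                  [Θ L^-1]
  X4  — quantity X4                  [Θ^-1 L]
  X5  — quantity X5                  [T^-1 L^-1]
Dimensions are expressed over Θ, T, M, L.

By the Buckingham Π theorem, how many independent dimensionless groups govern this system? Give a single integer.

Dimensional matrix (Θ×T×M×L by X1×X2×X3×X4×X5):
  Θ: [-2 -1  1 -1  0]
  T: [-1  1  0  0 -1]
  M: [ 0 -1  0  0  0]
  L: [ 1  1 -1  1 -1]
Echelon form has 3 nonzero rows (pivots: X1,X2,X3)
5 vars − rank 3 = 2 Π groups

2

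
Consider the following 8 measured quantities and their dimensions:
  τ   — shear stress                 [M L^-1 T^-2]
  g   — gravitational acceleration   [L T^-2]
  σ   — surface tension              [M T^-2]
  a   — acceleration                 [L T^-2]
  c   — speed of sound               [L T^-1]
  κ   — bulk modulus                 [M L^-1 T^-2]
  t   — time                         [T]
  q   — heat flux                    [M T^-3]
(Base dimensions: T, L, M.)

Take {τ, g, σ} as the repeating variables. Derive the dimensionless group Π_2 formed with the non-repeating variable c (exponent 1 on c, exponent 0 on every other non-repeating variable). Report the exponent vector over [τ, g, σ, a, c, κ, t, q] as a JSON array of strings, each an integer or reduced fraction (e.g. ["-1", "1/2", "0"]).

["1/2", "-1/2", "-1/2", "0", "1", "0", "0", "0"]

Exponent matrix [T,L,M] × [τ,g,σ,a,c,κ,t,q]:
  T: [-2 -2 -2 -2 -1 -2  1 -3]
  L: [-1  1  0  1  1 -1  0  0]
  M: [ 1  0  1  0  0  1  0  1]
RREF → pivots at {τ,g,σ} ⇒ r = 3
Pivot set = {τ,g,σ}, free = {a,c,κ,t,q}
RREF:
  r0: [   1    0    0    0 -1/2    1 -1/2  1/2]
  r1: [   0    1    0    1  1/2    0 -1/2  1/2]
  r2: [   0    0    1    0  1/2    0  1/2  1/2]
Fix exponent of c at 1, a at 0, κ at 0, t at 0, q at 0; solve each RREF row for its pivot's exponent:
  r0: exp(τ) + (-1/2)·1 = 0 ⇒ exp(τ) = 1/2
  r1: exp(g) + (1/2)·1 = 0 ⇒ exp(g) = -1/2
  r2: exp(σ) + (1/2)·1 = 0 ⇒ exp(σ) = -1/2
Π_2 = τ^(1/2) · g^(-1/2) · σ^(-1/2) · c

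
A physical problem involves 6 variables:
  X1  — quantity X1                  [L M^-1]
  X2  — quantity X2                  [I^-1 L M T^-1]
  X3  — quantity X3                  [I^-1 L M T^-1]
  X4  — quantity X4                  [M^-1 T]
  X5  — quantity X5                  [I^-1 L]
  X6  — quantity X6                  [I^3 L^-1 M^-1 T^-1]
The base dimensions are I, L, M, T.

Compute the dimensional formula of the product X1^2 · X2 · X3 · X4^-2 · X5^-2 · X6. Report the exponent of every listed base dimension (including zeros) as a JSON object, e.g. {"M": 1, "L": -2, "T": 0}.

Dimensional matrix (I×L×M×T by X1×X2×X3×X4×X5×X6):
  I: [ 0 -1 -1  0 -1  3]
  L: [ 1  1  1  0  1 -1]
  M: [-1  1  1 -1  0 -1]
  T: [ 0 -1 -1  1  0 -1]
  [I]: (2)·0+(1)·-1+(1)·-1+(-2)·0+(-2)·-1+(1)·3 = 3
  [L]: (2)·1+(1)·1+(1)·1+(-2)·0+(-2)·1+(1)·-1 = 1
  [M]: (2)·-1+(1)·1+(1)·1+(-2)·-1+(-2)·0+(1)·-1 = 1
  [T]: (2)·0+(1)·-1+(1)·-1+(-2)·1+(-2)·0+(1)·-1 = -5
⇒ I^3 L M T^-5

{"I": 3, "L": 1, "M": 1, "T": -5}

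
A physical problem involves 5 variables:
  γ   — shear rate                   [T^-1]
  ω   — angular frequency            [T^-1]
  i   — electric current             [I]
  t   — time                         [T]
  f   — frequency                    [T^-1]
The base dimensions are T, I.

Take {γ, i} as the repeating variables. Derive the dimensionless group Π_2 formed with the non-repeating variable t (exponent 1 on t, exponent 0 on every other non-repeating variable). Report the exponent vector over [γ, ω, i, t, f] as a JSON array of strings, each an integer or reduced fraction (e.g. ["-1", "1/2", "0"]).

Write exponents as rows T,I / cols γ,ω,i,t,f:
  T: [-1 -1  0  1 -1]
  I: [ 0  0  1  0  0]
Echelon form has 2 nonzero rows (pivots: γ,i)
Repeat: γ,i; free: ω,t,f
RREF:
  r0: [   1    1    0   -1    1]
  r1: [   0    0    1    0    0]
Fix exponent of t at 1, ω at 0, f at 0; solve each RREF row for its pivot's exponent:
  r0: exp(γ) + (-1)·1 = 0 ⇒ exp(γ) = 1
  r1: exp(i) + (0)·1 = 0 ⇒ exp(i) = 0
Π_2 = γ · t

["1", "0", "0", "1", "0"]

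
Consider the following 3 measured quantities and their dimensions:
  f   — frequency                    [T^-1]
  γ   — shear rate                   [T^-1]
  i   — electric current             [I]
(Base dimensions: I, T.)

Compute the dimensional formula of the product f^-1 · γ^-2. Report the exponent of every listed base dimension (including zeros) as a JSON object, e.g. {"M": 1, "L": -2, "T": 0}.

Exponent matrix [I,T] × [f,γ,i]:
  I: [ 0  0  1]
  T: [-1 -1  0]
  [I]: (-1)·0+(-2)·0 = 0
  [T]: (-1)·-1+(-2)·-1 = 3
⇒ T^3

{"I": 0, "T": 3}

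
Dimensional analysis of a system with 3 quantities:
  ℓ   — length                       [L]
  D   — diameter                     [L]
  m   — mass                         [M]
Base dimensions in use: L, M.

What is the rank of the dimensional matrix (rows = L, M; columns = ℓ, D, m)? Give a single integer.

2

Exponent matrix [L,M] × [ℓ,D,m]:
  L: [ 1  1  0]
  M: [ 0  0  1]
Echelon form has 2 nonzero rows (pivots: ℓ,m)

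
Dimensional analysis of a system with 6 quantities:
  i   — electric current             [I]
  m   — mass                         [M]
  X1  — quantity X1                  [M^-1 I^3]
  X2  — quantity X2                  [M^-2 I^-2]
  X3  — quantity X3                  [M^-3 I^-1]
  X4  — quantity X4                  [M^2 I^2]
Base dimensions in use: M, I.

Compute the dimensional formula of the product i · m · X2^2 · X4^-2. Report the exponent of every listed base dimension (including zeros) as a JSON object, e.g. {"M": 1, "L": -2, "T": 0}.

{"M": -7, "I": -7}

Dimensional matrix (M×I by i×m×X1×X2×X3×X4):
  M: [ 0  1 -1 -2 -3  2]
  I: [ 1  0  3 -2 -1  2]
  [M]: (1)·0+(1)·1+(2)·-2+(-2)·2 = -7
  [I]: (1)·1+(1)·0+(2)·-2+(-2)·2 = -7
⇒ M^-7 I^-7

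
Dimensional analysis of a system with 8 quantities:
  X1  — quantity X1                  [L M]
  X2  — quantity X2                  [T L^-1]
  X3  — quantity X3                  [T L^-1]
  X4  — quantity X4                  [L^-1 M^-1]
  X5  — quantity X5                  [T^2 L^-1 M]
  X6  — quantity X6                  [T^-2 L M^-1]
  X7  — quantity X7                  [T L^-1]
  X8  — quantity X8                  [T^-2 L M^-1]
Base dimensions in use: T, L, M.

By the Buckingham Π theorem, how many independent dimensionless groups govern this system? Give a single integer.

6

Write exponents as rows T,L,M / cols X1,X2,X3,X4,X5,X6,X7,X8:
  T: [ 0  1  1  0  2 -2  1 -2]
  L: [ 1 -1 -1 -1 -1  1 -1  1]
  M: [ 1  0  0 -1  1 -1  0 -1]
RREF → pivots at {X1,X2} ⇒ r = 2
n=8, r=2 ⇒ 6 dimensionless groups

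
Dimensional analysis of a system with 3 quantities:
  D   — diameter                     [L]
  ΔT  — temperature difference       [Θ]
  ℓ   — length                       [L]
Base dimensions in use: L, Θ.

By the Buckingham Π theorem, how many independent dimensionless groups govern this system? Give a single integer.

1

Write exponents as rows L,Θ / cols D,ΔT,ℓ:
  L: [ 1  0  1]
  Θ: [ 0  1  0]
Echelon form has 2 nonzero rows (pivots: D,ΔT)
3 vars − rank 2 = 1 Π group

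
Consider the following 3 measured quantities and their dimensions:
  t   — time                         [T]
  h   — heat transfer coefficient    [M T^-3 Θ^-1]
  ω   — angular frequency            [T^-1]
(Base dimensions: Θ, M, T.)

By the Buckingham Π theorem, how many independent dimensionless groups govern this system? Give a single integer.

1

Exponent matrix [Θ,M,T] × [t,h,ω]:
  Θ: [ 0 -1  0]
  M: [ 0  1  0]
  T: [ 1 -3 -1]
RREF → pivots at {t,h} ⇒ r = 2
n=3, r=2 ⇒ 1 dimensionless group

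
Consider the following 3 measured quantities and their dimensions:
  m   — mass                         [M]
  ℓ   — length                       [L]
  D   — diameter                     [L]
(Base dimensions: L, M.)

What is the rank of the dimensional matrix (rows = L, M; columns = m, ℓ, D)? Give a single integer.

2

Exponent matrix [L,M] × [m,ℓ,D]:
  L: [ 0  1  1]
  M: [ 1  0  0]
Echelon form has 2 nonzero rows (pivots: m,ℓ)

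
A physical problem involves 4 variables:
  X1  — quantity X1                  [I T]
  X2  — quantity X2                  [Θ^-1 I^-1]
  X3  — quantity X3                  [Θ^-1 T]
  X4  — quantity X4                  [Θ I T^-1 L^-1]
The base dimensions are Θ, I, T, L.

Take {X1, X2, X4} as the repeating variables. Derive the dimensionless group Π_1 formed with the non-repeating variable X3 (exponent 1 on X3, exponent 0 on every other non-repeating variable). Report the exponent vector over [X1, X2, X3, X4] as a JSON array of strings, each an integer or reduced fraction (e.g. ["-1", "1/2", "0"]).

["-1", "-1", "1", "0"]

Dimensional matrix (Θ×I×T×L by X1×X2×X3×X4):
  Θ: [ 0 -1 -1  1]
  I: [ 1 -1  0  1]
  T: [ 1  0  1 -1]
  L: [ 0  0  0 -1]
Row reduction gives pivot columns X1,X2,X4; rank = 3
Repeat: X1,X2,X4; free: X3
RREF:
  r0: [   1    0    1    0]
  r1: [   0    1    1    0]
  r2: [   0    0    0    1]
  r3: [   0    0    0    0]
Fix exponent of X3 at 1; solve each RREF row for its pivot's exponent:
  r0: exp(X1) + (1)·1 = 0 ⇒ exp(X1) = -1
  r1: exp(X2) + (1)·1 = 0 ⇒ exp(X2) = -1
  r2: exp(X4) + (0)·1 = 0 ⇒ exp(X4) = 0
Π_1 = X1^-1 · X2^-1 · X3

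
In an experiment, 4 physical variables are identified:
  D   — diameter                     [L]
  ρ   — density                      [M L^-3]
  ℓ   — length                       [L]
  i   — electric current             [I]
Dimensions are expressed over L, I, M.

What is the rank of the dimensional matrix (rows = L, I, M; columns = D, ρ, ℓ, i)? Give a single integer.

3

Dimensional matrix (L×I×M by D×ρ×ℓ×i):
  L: [ 1 -3  1  0]
  I: [ 0  0  0  1]
  M: [ 0  1  0  0]
Echelon form has 3 nonzero rows (pivots: D,ρ,i)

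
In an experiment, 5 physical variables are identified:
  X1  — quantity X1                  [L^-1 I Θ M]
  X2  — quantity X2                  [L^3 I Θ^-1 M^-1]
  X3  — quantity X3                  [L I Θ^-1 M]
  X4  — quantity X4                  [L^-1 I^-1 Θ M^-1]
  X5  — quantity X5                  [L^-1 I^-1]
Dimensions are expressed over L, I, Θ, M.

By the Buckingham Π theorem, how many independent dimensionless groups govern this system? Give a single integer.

2

Exponent matrix [L,I,Θ,M] × [X1,X2,X3,X4,X5]:
  L: [-1  3  1 -1 -1]
  I: [ 1  1  1 -1 -1]
  Θ: [ 1 -1 -1  1  0]
  M: [ 1 -1  1 -1  0]
Echelon form has 3 nonzero rows (pivots: X1,X2,X3)
n=5, r=3 ⇒ 2 dimensionless groups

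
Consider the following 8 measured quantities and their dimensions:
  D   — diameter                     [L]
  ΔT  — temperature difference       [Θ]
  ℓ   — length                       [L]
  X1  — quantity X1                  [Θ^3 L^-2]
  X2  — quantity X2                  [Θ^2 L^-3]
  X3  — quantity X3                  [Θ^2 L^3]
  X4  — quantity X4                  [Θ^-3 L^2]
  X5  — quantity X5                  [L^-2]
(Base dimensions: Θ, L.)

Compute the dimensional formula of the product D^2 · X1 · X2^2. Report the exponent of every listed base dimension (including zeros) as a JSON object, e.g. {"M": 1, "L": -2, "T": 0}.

Write exponents as rows Θ,L / cols D,ΔT,ℓ,X1,X2,X3,X4,X5:
  Θ: [ 0  1  0  3  2  2 -3  0]
  L: [ 1  0  1 -2 -3  3  2 -2]
  [Θ]: (2)·0+(1)·3+(2)·2 = 7
  [L]: (2)·1+(1)·-2+(2)·-3 = -6
⇒ Θ^7 L^-6

{"Θ": 7, "L": -6}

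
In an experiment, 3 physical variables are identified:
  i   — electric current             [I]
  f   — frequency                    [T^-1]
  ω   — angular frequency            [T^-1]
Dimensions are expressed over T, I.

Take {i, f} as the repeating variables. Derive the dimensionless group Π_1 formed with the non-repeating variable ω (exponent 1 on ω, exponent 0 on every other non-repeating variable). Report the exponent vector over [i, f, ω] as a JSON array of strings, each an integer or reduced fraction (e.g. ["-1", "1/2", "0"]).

Write exponents as rows T,I / cols i,f,ω:
  T: [ 0 -1 -1]
  I: [ 1  0  0]
Row reduction gives pivot columns i,f; rank = 2
Repeat: i,f; free: ω
RREF:
  r0: [   1    0    0]
  r1: [   0    1    1]
Fix exponent of ω at 1; solve each RREF row for its pivot's exponent:
  r0: exp(i) + (0)·1 = 0 ⇒ exp(i) = 0
  r1: exp(f) + (1)·1 = 0 ⇒ exp(f) = -1
Π_1 = f^-1 · ω

["0", "-1", "1"]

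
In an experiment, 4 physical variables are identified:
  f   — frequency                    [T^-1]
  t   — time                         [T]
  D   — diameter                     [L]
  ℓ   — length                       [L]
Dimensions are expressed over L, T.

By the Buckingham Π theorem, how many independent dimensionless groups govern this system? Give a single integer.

2

Dimensional matrix (L×T by f×t×D×ℓ):
  L: [ 0  0  1  1]
  T: [-1  1  0  0]
Row reduction gives pivot columns f,D; rank = 2
4 vars − rank 2 = 2 Π groups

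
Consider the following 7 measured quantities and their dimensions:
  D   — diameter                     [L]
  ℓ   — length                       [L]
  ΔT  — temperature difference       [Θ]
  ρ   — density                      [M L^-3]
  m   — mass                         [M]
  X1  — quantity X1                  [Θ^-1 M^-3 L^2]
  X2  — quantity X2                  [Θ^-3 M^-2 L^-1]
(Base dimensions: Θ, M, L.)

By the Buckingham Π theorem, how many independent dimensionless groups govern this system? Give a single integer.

4

Dimensional matrix (Θ×M×L by D×ℓ×ΔT×ρ×m×X1×X2):
  Θ: [ 0  0  1  0  0 -1 -3]
  M: [ 0  0  0  1  1 -3 -2]
  L: [ 1  1  0 -3  0  2 -1]
Echelon form has 3 nonzero rows (pivots: D,ΔT,ρ)
n=7, r=3 ⇒ 4 dimensionless groups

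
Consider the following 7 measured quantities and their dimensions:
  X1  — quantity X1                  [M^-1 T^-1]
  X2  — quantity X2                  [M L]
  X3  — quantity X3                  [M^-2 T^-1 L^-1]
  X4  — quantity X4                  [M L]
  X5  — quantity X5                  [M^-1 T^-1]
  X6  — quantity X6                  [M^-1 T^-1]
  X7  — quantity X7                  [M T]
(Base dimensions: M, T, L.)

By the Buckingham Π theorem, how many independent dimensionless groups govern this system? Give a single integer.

5

Write exponents as rows M,T,L / cols X1,X2,X3,X4,X5,X6,X7:
  M: [-1  1 -2  1 -1 -1  1]
  T: [-1  0 -1  0 -1 -1  1]
  L: [ 0  1 -1  1  0  0  0]
Row reduction gives pivot columns X1,X2; rank = 2
n=7, r=2 ⇒ 5 dimensionless groups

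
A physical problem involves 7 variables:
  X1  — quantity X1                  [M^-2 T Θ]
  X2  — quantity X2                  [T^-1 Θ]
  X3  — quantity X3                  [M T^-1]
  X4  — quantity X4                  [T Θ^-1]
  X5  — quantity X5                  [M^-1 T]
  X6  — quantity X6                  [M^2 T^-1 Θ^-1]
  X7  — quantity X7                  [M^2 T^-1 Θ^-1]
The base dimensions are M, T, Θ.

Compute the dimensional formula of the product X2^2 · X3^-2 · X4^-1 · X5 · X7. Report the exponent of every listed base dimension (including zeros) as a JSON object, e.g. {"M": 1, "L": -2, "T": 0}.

Write exponents as rows M,T,Θ / cols X1,X2,X3,X4,X5,X6,X7:
  M: [-2  0  1  0 -1  2  2]
  T: [ 1 -1 -1  1  1 -1 -1]
  Θ: [ 1  1  0 -1  0 -1 -1]
  [M]: (2)·0+(-2)·1+(-1)·0+(1)·-1+(1)·2 = -1
  [T]: (2)·-1+(-2)·-1+(-1)·1+(1)·1+(1)·-1 = -1
  [Θ]: (2)·1+(-2)·0+(-1)·-1+(1)·0+(1)·-1 = 2
⇒ M^-1 T^-1 Θ^2

{"M": -1, "T": -1, "Θ": 2}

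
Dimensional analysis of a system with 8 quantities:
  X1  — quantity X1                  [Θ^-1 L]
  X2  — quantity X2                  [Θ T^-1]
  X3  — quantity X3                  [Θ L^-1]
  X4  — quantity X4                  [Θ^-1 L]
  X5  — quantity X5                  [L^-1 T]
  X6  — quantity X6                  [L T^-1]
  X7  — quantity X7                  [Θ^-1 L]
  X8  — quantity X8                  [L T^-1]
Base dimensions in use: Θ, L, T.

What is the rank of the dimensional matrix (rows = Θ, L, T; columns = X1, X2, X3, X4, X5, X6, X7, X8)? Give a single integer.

2

Write exponents as rows Θ,L,T / cols X1,X2,X3,X4,X5,X6,X7,X8:
  Θ: [-1  1  1 -1  0  0 -1  0]
  L: [ 1  0 -1  1 -1  1  1  1]
  T: [ 0 -1  0  0  1 -1  0 -1]
Row reduction gives pivot columns X1,X2; rank = 2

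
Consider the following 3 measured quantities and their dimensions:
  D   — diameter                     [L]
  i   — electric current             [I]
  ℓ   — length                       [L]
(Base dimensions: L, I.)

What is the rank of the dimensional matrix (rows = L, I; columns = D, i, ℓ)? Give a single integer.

Write exponents as rows L,I / cols D,i,ℓ:
  L: [ 1  0  1]
  I: [ 0  1  0]
RREF → pivots at {D,i} ⇒ r = 2

2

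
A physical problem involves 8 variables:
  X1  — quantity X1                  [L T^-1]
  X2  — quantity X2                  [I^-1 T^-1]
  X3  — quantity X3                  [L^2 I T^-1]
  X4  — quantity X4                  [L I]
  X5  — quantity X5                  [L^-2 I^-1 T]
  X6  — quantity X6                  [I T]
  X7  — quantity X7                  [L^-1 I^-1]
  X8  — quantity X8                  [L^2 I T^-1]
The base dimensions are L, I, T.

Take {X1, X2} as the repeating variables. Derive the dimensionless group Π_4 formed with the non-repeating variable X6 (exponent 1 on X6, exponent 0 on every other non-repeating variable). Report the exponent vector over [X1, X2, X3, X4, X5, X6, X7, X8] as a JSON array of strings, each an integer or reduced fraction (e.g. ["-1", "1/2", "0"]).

["0", "1", "0", "0", "0", "1", "0", "0"]

Exponent matrix [L,I,T] × [X1,X2,X3,X4,X5,X6,X7,X8]:
  L: [ 1  0  2  1 -2  0 -1  2]
  I: [ 0 -1  1  1 -1  1 -1  1]
  T: [-1 -1 -1  0  1  1  0 -1]
Row reduction gives pivot columns X1,X2; rank = 2
Pivot set = {X1,X2}, free = {X3,X4,X5,X6,X7,X8}
RREF:
  r0: [   1    0    2    1   -2    0   -1    2]
  r1: [   0    1   -1   -1    1   -1    1   -1]
  r2: [   0    0    0    0    0    0    0    0]
Fix exponent of X6 at 1, X3 at 0, X4 at 0, X5 at 0, X7 at 0, X8 at 0; solve each RREF row for its pivot's exponent:
  r0: exp(X1) + (0)·1 = 0 ⇒ exp(X1) = 0
  r1: exp(X2) + (-1)·1 = 0 ⇒ exp(X2) = 1
Π_4 = X2 · X6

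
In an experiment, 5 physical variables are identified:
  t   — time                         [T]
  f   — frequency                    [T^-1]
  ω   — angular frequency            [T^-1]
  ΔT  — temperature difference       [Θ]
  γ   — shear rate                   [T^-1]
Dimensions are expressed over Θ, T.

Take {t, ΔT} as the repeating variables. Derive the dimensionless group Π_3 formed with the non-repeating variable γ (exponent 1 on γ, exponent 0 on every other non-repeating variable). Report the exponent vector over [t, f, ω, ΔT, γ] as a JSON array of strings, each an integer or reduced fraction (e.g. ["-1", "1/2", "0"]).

["1", "0", "0", "0", "1"]

Exponent matrix [Θ,T] × [t,f,ω,ΔT,γ]:
  Θ: [ 0  0  0  1  0]
  T: [ 1 -1 -1  0 -1]
Echelon form has 2 nonzero rows (pivots: t,ΔT)
Pivot set = {t,ΔT}, free = {f,ω,γ}
RREF:
  r0: [   1   -1   -1    0   -1]
  r1: [   0    0    0    1    0]
Fix exponent of γ at 1, f at 0, ω at 0; solve each RREF row for its pivot's exponent:
  r0: exp(t) + (-1)·1 = 0 ⇒ exp(t) = 1
  r1: exp(ΔT) + (0)·1 = 0 ⇒ exp(ΔT) = 0
Π_3 = t · γ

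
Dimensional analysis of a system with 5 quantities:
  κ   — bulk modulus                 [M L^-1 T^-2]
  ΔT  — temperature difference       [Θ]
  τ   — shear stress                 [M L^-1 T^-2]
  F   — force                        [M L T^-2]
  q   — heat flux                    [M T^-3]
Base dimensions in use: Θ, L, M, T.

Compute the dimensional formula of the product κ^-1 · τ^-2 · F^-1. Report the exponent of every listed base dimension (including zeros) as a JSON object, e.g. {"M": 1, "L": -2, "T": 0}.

Write exponents as rows Θ,L,M,T / cols κ,ΔT,τ,F,q:
  Θ: [ 0  1  0  0  0]
  L: [-1  0 -1  1  0]
  M: [ 1  0  1  1  1]
  T: [-2  0 -2 -2 -3]
  [Θ]: (-1)·0+(-2)·0+(-1)·0 = 0
  [L]: (-1)·-1+(-2)·-1+(-1)·1 = 2
  [M]: (-1)·1+(-2)·1+(-1)·1 = -4
  [T]: (-1)·-2+(-2)·-2+(-1)·-2 = 8
⇒ L^2 M^-4 T^8

{"Θ": 0, "L": 2, "M": -4, "T": 8}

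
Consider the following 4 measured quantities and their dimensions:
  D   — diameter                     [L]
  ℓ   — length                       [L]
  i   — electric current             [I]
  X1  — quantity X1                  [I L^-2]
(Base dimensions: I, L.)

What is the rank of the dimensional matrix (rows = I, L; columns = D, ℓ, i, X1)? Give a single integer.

Dimensional matrix (I×L by D×ℓ×i×X1):
  I: [ 0  0  1  1]
  L: [ 1  1  0 -2]
Echelon form has 2 nonzero rows (pivots: D,i)

2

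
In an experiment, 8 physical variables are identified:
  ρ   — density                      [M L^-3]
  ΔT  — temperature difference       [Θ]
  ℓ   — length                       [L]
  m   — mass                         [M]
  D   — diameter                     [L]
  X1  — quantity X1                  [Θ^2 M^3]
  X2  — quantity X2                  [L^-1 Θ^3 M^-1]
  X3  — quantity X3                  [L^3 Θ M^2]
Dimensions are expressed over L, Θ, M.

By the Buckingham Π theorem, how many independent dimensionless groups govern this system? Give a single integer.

5

Dimensional matrix (L×Θ×M by ρ×ΔT×ℓ×m×D×X1×X2×X3):
  L: [-3  0  1  0  1  0 -1  3]
  Θ: [ 0  1  0  0  0  2  3  1]
  M: [ 1  0  0  1  0  3 -1  2]
RREF → pivots at {ρ,ΔT,ℓ} ⇒ r = 3
Π count = n − r = 8 − 3 = 5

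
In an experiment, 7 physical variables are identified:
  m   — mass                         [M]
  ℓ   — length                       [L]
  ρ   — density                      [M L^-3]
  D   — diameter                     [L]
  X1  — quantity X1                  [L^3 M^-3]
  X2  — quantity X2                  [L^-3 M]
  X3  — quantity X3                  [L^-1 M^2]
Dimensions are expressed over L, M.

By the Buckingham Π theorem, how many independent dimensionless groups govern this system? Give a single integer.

Dimensional matrix (L×M by m×ℓ×ρ×D×X1×X2×X3):
  L: [ 0  1 -3  1  3 -3 -1]
  M: [ 1  0  1  0 -3  1  2]
Echelon form has 2 nonzero rows (pivots: m,ℓ)
Π count = n − r = 7 − 2 = 5

5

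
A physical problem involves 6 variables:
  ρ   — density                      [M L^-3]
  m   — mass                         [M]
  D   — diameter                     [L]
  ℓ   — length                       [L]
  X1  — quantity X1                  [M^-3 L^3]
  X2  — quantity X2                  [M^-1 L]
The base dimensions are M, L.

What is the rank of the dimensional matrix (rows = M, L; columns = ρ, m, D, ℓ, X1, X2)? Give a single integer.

2

Dimensional matrix (M×L by ρ×m×D×ℓ×X1×X2):
  M: [ 1  1  0  0 -3 -1]
  L: [-3  0  1  1  3  1]
Row reduction gives pivot columns ρ,m; rank = 2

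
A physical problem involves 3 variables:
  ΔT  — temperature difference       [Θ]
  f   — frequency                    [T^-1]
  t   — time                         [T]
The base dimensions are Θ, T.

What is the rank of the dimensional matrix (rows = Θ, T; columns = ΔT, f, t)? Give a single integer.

2

Write exponents as rows Θ,T / cols ΔT,f,t:
  Θ: [ 1  0  0]
  T: [ 0 -1  1]
RREF → pivots at {ΔT,f} ⇒ r = 2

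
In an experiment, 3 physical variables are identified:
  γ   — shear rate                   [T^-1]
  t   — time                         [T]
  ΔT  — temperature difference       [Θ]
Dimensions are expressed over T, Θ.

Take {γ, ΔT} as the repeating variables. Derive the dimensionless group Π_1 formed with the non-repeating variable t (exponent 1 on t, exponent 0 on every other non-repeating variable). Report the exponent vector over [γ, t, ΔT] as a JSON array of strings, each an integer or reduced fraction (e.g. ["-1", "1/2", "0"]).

Dimensional matrix (T×Θ by γ×t×ΔT):
  T: [-1  1  0]
  Θ: [ 0  0  1]
Echelon form has 2 nonzero rows (pivots: γ,ΔT)
Pivot set = {γ,ΔT}, free = {t}
RREF:
  r0: [   1   -1    0]
  r1: [   0    0    1]
Fix exponent of t at 1; solve each RREF row for its pivot's exponent:
  r0: exp(γ) + (-1)·1 = 0 ⇒ exp(γ) = 1
  r1: exp(ΔT) + (0)·1 = 0 ⇒ exp(ΔT) = 0
Π_1 = γ · t

["1", "1", "0"]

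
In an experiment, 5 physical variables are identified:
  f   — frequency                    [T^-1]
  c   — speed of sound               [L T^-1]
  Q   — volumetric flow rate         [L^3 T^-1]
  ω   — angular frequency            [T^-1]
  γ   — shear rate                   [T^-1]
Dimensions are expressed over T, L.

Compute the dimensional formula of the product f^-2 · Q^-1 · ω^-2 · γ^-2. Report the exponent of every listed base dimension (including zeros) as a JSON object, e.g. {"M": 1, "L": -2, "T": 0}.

{"T": 7, "L": -3}

Dimensional matrix (T×L by f×c×Q×ω×γ):
  T: [-1 -1 -1 -1 -1]
  L: [ 0  1  3  0  0]
  [T]: (-2)·-1+(-1)·-1+(-2)·-1+(-2)·-1 = 7
  [L]: (-2)·0+(-1)·3+(-2)·0+(-2)·0 = -3
⇒ T^7 L^-3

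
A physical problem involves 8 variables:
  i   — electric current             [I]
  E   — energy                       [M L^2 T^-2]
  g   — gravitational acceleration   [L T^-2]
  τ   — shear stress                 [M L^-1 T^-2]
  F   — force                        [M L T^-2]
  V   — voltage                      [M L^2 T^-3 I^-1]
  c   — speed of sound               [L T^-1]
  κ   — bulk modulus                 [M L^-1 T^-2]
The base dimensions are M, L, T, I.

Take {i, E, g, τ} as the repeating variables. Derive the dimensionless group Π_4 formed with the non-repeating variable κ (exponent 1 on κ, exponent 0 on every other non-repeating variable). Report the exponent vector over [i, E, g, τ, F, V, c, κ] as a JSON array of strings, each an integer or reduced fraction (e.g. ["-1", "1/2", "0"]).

Exponent matrix [M,L,T,I] × [i,E,g,τ,F,V,c,κ]:
  M: [ 0  1  0  1  1  1  0  1]
  L: [ 0  2  1 -1  1  2  1 -1]
  T: [ 0 -2 -2 -2 -2 -3 -1 -2]
  I: [ 1  0  0  0  0 -1  0  0]
Echelon form has 4 nonzero rows (pivots: i,E,g,τ)
Pivot set = {i,E,g,τ}, free = {F,V,c,κ}
RREF:
  r0: [   1    0    0    0    0   -1    0    0]
  r1: [   0    1    0    0  2/3  5/6  1/6    0]
  r2: [   0    0    1    0    0  1/2  1/2    0]
  r3: [   0    0    0    1  1/3  1/6 -1/6    1]
Fix exponent of κ at 1, F at 0, V at 0, c at 0; solve each RREF row for its pivot's exponent:
  r0: exp(i) + (0)·1 = 0 ⇒ exp(i) = 0
  r1: exp(E) + (0)·1 = 0 ⇒ exp(E) = 0
  r2: exp(g) + (0)·1 = 0 ⇒ exp(g) = 0
  r3: exp(τ) + (1)·1 = 0 ⇒ exp(τ) = -1
Π_4 = τ^-1 · κ

["0", "0", "0", "-1", "0", "0", "0", "1"]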